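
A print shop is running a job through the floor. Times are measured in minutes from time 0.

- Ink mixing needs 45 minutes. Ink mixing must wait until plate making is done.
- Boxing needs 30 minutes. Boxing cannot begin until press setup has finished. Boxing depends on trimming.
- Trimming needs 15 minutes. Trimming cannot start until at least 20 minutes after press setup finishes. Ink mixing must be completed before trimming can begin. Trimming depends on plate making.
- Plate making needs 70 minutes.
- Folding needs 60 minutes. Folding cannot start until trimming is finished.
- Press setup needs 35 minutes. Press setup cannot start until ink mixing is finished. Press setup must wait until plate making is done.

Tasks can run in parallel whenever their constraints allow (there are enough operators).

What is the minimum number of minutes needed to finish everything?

Nothing blocks plate making, so it runs from minute 0 to minute 70.
Ink mixing cannot begin until plate making (finishes minute 70). It runs from minute 70 to 70 + 45 = minute 115.
Press setup cannot start until ink mixing (finishes minute 115); plate making (finishes minute 70). The controlling bound is minute 115, so press setup finishes at 115 + 35 = minute 150.
Trimming needs all of press setup (finishes minute 150, plus 20-minute gap → minute 170); ink mixing (finishes minute 115); plate making (finishes minute 70). That puts its earliest start at minute 170; it finishes at 170 + 15 = minute 185.
For boxing: press setup (finishes minute 150); trimming (finishes minute 185). Taking the maximum gives a start of minute 185, and it finishes at 185 + 30 = minute 215.
After trimming (finishes minute 185), folding can start at minute 185 and finishes at minute 245.
All tasks are finished once the last one completes. Finish times: Plate making at 70, Ink mixing at 115, Press setup at 150, Trimming at 185, Folding at 245, Boxing at 215. The latest is minute 245.

245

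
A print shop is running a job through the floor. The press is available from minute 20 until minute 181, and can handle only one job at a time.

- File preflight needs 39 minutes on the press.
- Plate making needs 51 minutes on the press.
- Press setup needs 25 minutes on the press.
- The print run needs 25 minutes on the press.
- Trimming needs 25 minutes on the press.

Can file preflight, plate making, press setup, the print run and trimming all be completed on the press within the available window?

The press window is 181 − 20 = 161 minutes.
Running back to back, the jobs need 39 + 51 + 25 + 25 + 25 = 165 minutes on the press.
Since 165 > 161, they cannot all fit.

No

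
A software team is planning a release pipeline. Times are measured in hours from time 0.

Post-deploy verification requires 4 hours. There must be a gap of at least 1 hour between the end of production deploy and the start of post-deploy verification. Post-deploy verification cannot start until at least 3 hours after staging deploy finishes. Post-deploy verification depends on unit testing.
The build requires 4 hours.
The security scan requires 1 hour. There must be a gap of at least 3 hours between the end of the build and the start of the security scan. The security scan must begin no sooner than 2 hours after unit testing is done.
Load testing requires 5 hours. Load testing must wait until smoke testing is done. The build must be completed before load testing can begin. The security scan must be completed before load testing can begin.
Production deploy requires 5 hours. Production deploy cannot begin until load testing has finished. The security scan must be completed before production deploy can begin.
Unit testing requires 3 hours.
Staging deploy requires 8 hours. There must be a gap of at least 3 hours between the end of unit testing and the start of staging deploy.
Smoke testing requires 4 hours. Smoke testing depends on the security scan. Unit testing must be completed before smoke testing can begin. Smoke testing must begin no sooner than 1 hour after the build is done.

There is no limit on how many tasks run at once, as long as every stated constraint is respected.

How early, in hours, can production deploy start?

Unit testing can start immediately at hour 0; it finishes at hour 3.
The build can start immediately at hour 0; it finishes at hour 4.
The security scan cannot start until the build (finishes hour 4, plus 3-hour gap → hour 7); unit testing (finishes hour 3, plus 2-hour gap → hour 5). The controlling bound is hour 7, so the security scan finishes at 7 + 1 = hour 8.
For smoke testing: the security scan (finishes hour 8); unit testing (finishes hour 3); the build (finishes hour 4, plus 1-hour gap → hour 5). Taking the maximum gives a start of hour 8, and it finishes at 8 + 4 = hour 12.
Load testing needs all of smoke testing (finishes hour 12); the build (finishes hour 4); the security scan (finishes hour 8). That puts its earliest start at hour 12; it finishes at 12 + 5 = hour 17.
Production deploy waits on load testing (finishes hour 17); the security scan (finishes hour 8). The latest of these is hour 17, which is the earliest production deploy can start.

17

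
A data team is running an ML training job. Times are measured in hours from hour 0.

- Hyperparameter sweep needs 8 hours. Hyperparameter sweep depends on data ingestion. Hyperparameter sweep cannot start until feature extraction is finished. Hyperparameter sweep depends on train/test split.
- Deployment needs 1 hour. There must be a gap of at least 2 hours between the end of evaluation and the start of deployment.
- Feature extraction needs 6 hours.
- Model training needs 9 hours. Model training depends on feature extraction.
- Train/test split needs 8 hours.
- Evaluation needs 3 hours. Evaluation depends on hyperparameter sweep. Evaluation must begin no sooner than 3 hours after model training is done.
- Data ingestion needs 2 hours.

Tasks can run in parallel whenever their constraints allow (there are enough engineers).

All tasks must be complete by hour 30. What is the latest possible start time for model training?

Deployment has no dependents, so it just needs to finish by hour 30. Starting by 30 − 1 = hour 29 achieves that.
Evaluation feeds into deployment (must start by hour 29, minus 2-hour gap → hour 27); so evaluation must finish by hour 27 and therefore start by hour 24.
Since evaluation (must start by hour 24, minus 3-hour gap → hour 21) depends on it, model training must finish by hour 21. Backing off its 9-hour duration gives a latest start of hour 12.

12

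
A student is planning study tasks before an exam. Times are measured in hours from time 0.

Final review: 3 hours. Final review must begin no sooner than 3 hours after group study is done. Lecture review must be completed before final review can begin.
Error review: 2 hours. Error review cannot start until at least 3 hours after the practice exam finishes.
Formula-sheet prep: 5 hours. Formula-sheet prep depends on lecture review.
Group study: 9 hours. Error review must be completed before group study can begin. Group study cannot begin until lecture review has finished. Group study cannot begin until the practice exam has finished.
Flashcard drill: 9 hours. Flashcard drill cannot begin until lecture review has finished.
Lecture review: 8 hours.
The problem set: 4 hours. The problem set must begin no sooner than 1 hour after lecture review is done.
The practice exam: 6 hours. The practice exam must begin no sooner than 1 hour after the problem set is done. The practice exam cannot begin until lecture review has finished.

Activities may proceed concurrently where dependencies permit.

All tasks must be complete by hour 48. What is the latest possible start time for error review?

31

Nothing follows final review; the deadline of hour 48 is its only limit. It must start by 48 − 3 = hour 45.
Group study must finish before final review (must start by hour 45, minus 3-hour gap → hour 42). With a 9-hour duration, group study must start by 42 − 9 = hour 33.
Error review feeds into group study (must start by hour 33); so error review must finish by hour 33 and therefore start by hour 31.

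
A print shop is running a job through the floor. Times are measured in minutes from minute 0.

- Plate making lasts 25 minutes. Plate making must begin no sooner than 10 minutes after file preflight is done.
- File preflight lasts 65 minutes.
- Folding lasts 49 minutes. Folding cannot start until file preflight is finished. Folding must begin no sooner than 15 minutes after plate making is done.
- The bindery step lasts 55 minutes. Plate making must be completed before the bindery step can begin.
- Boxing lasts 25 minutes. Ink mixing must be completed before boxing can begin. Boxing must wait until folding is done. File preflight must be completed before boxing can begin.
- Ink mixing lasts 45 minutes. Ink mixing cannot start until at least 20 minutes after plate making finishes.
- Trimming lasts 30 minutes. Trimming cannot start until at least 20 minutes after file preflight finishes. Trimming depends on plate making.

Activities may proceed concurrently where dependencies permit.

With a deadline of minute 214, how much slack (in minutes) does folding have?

25

Nothing blocks file preflight, so it runs from minute 0 to minute 65.
Plate making cannot begin until file preflight (finishes minute 65, plus 10-minute gap → minute 75). It runs from minute 75 to 75 + 25 = minute 100.
Folding has to wait for file preflight (finishes minute 65); plate making (finishes minute 100, plus 15-minute gap → minute 115). The latest of these is minute 115, so folding runs minute 115 to 115 + 49 = minute 164.

Working backward from the deadline:
Nothing follows boxing; the deadline of minute 214 is its only limit. It must start by 214 − 25 = minute 189.
Folding must finish before boxing (must start by minute 189). With a 49-minute duration, folding must start by 189 − 49 = minute 140.
So folding can start as early as minute 115 and as late as minute 140, giving 140 − 115 = 25 minutes of slack.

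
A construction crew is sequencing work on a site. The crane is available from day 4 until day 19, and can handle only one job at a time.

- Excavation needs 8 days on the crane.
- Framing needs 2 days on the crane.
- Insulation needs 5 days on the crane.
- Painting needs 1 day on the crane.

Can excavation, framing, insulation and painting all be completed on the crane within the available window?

No

The crane window is 19 − 4 = 15 days.
Running back to back, the jobs need 8 + 2 + 5 + 1 = 16 days on the crane.
Since 16 > 15, they cannot all fit.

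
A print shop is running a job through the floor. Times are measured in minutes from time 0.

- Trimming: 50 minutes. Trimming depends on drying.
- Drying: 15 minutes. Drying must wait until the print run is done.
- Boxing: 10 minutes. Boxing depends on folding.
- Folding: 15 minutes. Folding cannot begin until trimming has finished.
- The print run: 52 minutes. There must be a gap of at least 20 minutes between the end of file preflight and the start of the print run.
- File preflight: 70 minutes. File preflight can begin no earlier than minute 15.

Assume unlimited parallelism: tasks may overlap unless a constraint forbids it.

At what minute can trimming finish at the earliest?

222

File preflight cannot begin until its own release at minute 15. It runs from minute 15 to 15 + 70 = minute 85.
The print run cannot begin until file preflight (finishes minute 85, plus 20-minute gap → minute 105). It runs from minute 105 to 105 + 52 = minute 157.
Drying cannot begin until the print run (finishes minute 157). It runs from minute 157 to 157 + 15 = minute 172.
Trimming waits on drying (finishes minute 172), so it starts at minute 172 and finishes at 172 + 50 = minute 222.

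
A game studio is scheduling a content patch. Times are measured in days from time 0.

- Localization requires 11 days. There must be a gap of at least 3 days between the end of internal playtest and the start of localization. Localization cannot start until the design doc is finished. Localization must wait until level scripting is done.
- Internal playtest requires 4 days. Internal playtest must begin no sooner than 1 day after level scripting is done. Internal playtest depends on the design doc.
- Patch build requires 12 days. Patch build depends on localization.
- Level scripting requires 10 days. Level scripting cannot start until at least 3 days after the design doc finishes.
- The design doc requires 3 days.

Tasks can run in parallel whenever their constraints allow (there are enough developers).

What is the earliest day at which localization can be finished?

The design doc has no prerequisites, so it starts at day 0 and finishes at day 3.
Level scripting cannot begin until the design doc (finishes day 3, plus 3-day gap → day 6). It runs from day 6 to 6 + 10 = day 16.
Internal playtest cannot start until level scripting (finishes day 16, plus 1-day gap → day 17); the design doc (finishes day 3). The controlling bound is day 17, so internal playtest finishes at 17 + 4 = day 21.
Localization has to wait for internal playtest (finishes day 21, plus 3-day gap → day 24); the design doc (finishes day 3); level scripting (finishes day 16). The latest of these is day 24, so localization runs day 24 to 24 + 11 = day 35.

35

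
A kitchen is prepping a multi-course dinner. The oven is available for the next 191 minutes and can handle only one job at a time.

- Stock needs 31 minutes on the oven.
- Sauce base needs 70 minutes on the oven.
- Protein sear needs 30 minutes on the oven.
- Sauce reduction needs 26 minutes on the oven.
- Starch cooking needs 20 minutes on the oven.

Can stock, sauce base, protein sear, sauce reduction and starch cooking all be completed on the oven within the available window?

Yes

Running back to back, the jobs need 31 + 70 + 30 + 26 + 20 = 177 minutes on the oven.
Since 177 ≤ 191, they fit within the window.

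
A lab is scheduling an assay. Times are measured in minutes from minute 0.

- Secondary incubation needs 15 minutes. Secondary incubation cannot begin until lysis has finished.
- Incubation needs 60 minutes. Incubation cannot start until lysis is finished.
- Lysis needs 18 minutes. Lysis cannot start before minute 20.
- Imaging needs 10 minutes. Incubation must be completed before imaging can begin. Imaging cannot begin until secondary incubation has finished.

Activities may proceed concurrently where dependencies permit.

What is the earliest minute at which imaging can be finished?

108

After its own release at minute 20, lysis can start at minute 20 and finishes at minute 38.
After lysis (finishes minute 38), secondary incubation can start at minute 38 and finishes at minute 53.
Incubation waits on lysis (finishes minute 38), so it starts at minute 38 and finishes at 38 + 60 = minute 98.
For imaging: incubation (finishes minute 98); secondary incubation (finishes minute 53). Taking the maximum gives a start of minute 98, and it finishes at 98 + 10 = minute 108.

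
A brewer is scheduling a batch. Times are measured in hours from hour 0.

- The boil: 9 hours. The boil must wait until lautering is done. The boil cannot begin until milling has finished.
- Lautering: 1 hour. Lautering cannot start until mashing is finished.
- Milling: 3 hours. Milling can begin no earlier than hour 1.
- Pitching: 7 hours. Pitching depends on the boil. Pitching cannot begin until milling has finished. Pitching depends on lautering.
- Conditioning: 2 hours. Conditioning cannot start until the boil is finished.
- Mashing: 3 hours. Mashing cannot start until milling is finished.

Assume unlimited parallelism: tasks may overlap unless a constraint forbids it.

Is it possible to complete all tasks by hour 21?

Milling cannot begin until its own release at hour 1. It runs from hour 1 to 1 + 3 = hour 4.
After milling (finishes hour 4), mashing can start at hour 4 and finishes at hour 7.
After mashing (finishes hour 7), lautering can start at hour 7 and finishes at hour 8.
For the boil: lautering (finishes hour 8); milling (finishes hour 4). Taking the maximum gives a start of hour 8, and it finishes at 8 + 9 = hour 17.
Conditioning waits on the boil (finishes hour 17), so it starts at hour 17 and finishes at 17 + 2 = hour 19.
Pitching cannot start until the boil (finishes hour 17); milling (finishes hour 4); lautering (finishes hour 8). The controlling bound is hour 17, so pitching finishes at 17 + 7 = hour 24.
The earliest everything can be done is hour 24, which is after the deadline of 21, so it is not possible.

No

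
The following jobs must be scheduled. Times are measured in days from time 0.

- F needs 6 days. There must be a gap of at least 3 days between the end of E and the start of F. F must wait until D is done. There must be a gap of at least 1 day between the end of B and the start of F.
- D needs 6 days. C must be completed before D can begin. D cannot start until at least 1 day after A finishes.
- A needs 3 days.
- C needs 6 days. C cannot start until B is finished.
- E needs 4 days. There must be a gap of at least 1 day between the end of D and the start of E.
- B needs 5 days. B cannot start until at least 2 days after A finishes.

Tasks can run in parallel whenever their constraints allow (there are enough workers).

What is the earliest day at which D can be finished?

22

A can start immediately at day 0; it finishes at day 3.
After A (finishes day 3, plus 2-day gap → day 5), B can start at day 5 and finishes at day 10.
C waits on B (finishes day 10), so it starts at day 10 and finishes at 10 + 6 = day 16.
D needs all of C (finishes day 16); A (finishes day 3, plus 1-day gap → day 4). That puts its earliest start at day 16; it finishes at 16 + 6 = day 22.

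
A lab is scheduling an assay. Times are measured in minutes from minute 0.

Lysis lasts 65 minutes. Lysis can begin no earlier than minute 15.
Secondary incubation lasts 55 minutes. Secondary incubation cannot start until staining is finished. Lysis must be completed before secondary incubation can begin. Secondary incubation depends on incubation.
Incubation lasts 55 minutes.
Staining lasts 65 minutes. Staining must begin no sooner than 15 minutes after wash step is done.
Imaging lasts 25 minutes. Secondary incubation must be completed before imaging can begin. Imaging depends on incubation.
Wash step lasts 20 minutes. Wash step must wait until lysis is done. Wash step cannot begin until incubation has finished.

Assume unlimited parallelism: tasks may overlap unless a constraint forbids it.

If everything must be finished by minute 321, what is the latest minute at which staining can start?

176

Imaging has no dependents, so it just needs to finish by minute 321. Starting by 321 − 25 = minute 296 achieves that.
Since imaging (must start by minute 296) depends on it, secondary incubation must finish by minute 296. Backing off its 55-minute duration gives a latest start of minute 241.
Staining feeds into secondary incubation (must start by minute 241); so staining must finish by minute 241 and therefore start by minute 176.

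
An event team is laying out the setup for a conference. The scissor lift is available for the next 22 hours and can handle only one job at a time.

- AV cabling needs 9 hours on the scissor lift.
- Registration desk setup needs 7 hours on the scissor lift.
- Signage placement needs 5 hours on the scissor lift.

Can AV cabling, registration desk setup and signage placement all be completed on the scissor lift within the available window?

Running back to back, the jobs need 9 + 7 + 5 = 21 hours on the scissor lift.
Since 21 ≤ 22, they fit within the window.

Yes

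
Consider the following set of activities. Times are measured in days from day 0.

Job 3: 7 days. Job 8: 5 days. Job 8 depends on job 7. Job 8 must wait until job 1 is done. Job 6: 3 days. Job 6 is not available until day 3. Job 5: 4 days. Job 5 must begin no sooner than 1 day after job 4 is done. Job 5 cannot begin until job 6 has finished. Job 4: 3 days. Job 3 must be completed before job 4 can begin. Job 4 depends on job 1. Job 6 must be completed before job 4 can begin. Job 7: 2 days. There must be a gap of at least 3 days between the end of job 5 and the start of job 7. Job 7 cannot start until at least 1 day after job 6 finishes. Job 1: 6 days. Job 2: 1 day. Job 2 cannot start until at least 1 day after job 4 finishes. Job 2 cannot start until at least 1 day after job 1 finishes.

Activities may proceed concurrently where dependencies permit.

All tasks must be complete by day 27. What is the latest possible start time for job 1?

Nothing follows job 2; the deadline of day 27 is its only limit. It must start by 27 − 1 = day 26.
Job 8 must finish by day 27; it takes 5 days, so it must start by 27 − 5 = day 22.
Job 7 has to be done before job 8 (must start by day 22). That means finishing by day 22, i.e. starting by 22 − 2 = day 20.
Since job 7 (must start by day 20, minus 3-day gap → day 17) depends on it, job 5 must finish by day 17. Backing off its 4-day duration gives a latest start of day 13.
Job 4 must finish in time for job 2 (must start by day 26, minus 1-day gap → day 25); job 5 (must start by day 13, minus 1-day gap → day 12). The tightest is day 12, so job 4 must start by 12 − 3 = day 9.
Job 1 feeds job 2 (must start by day 26, minus 1-day gap → day 25); job 4 (must start by day 9); job 8 (must start by day 22). Taking the minimum, job 1 must finish by day 9 and start by 9 − 6 = day 3.

3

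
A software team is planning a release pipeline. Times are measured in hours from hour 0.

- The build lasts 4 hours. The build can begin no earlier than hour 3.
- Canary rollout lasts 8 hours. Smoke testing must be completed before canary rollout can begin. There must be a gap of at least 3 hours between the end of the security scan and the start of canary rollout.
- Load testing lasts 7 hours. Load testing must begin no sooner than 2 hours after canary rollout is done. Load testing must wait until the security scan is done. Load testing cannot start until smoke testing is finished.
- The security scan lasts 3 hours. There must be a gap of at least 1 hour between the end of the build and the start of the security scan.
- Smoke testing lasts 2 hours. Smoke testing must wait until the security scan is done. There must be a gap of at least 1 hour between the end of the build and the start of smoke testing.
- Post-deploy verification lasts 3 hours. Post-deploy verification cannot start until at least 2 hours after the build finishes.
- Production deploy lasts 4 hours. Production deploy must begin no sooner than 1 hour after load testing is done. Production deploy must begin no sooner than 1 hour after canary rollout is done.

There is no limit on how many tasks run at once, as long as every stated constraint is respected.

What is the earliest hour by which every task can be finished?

36

After its own release at hour 3, the build can start at hour 3 and finishes at hour 7.
Post-deploy verification cannot begin until the build (finishes hour 7, plus 2-hour gap → hour 9). It runs from hour 9 to 9 + 3 = hour 12.
The security scan waits on the build (finishes hour 7, plus 1-hour gap → hour 8), so it starts at hour 8 and finishes at 8 + 3 = hour 11.
Smoke testing has to wait for the security scan (finishes hour 11); the build (finishes hour 7, plus 1-hour gap → hour 8). The latest of these is hour 11, so smoke testing runs hour 11 to 11 + 2 = hour 13.
For canary rollout: smoke testing (finishes hour 13); the security scan (finishes hour 11, plus 3-hour gap → hour 14). Taking the maximum gives a start of hour 14, and it finishes at 14 + 8 = hour 22.
Load testing cannot start until canary rollout (finishes hour 22, plus 2-hour gap → hour 24); the security scan (finishes hour 11); smoke testing (finishes hour 13). The controlling bound is hour 24, so load testing finishes at 24 + 7 = hour 31.
Production deploy cannot start until load testing (finishes hour 31, plus 1-hour gap → hour 32); canary rollout (finishes hour 22, plus 1-hour gap → hour 23). The controlling bound is hour 32, so production deploy finishes at 32 + 4 = hour 36.
All tasks are finished once the last one completes. Finish times: The build at 7, The security scan at 11, Smoke testing at 13, Canary rollout at 22, Load testing at 31, Production deploy at 36, Post-deploy verification at 12. The latest is hour 36.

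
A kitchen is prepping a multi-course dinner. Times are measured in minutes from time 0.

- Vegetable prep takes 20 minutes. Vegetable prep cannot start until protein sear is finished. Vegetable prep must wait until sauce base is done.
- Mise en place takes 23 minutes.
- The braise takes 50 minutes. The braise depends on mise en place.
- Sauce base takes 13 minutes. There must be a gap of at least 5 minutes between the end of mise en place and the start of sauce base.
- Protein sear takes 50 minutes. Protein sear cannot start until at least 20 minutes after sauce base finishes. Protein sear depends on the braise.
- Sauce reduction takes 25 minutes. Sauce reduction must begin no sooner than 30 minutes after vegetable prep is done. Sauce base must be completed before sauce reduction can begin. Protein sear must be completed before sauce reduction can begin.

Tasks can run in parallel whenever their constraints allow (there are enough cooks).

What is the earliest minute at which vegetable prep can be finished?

Mise en place can start immediately at minute 0; it finishes at minute 23.
The braise cannot begin until mise en place (finishes minute 23). It runs from minute 23 to 23 + 50 = minute 73.
Sauce base cannot begin until mise en place (finishes minute 23, plus 5-minute gap → minute 28). It runs from minute 28 to 28 + 13 = minute 41.
Protein sear needs all of sauce base (finishes minute 41, plus 20-minute gap → minute 61); the braise (finishes minute 73). That puts its earliest start at minute 73; it finishes at 73 + 50 = minute 123.
Vegetable prep cannot start until protein sear (finishes minute 123); sauce base (finishes minute 41). The controlling bound is minute 123, so vegetable prep finishes at 123 + 20 = minute 143.

143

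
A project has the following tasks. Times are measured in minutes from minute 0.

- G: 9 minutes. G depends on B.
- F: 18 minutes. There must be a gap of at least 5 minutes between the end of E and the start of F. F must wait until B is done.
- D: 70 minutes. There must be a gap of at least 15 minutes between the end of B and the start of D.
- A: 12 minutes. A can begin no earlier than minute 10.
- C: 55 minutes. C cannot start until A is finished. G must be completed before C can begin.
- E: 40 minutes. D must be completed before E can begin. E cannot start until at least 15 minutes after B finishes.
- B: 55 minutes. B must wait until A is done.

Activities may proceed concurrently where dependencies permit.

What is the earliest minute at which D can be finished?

162

A cannot begin until its own release at minute 10. It runs from minute 10 to 10 + 12 = minute 22.
B waits on A (finishes minute 22), so it starts at minute 22 and finishes at 22 + 55 = minute 77.
After B (finishes minute 77, plus 15-minute gap → minute 92), D can start at minute 92 and finishes at minute 162.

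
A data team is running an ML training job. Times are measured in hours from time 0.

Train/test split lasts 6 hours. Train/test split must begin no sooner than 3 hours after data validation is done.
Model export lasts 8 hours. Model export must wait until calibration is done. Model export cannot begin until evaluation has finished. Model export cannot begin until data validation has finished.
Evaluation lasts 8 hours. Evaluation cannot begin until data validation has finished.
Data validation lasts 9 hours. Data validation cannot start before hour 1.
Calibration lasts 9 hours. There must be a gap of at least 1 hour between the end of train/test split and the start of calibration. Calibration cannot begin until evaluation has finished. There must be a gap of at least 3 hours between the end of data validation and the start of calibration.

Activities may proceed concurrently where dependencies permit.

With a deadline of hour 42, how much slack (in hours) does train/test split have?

Data validation waits on its own release at hour 1, so it starts at hour 1 and finishes at 1 + 9 = hour 10.
Train/test split cannot begin until data validation (finishes hour 10, plus 3-hour gap → hour 13). It runs from hour 13 to 13 + 6 = hour 19.

Working backward from the deadline:
Model export must finish by hour 42; it takes 8 hours, so it must start by 42 − 8 = hour 34.
Calibration has to be done before model export (must start by hour 34). That means finishing by hour 34, i.e. starting by 34 − 9 = hour 25.
Since calibration (must start by hour 25, minus 1-hour gap → hour 24) depends on it, train/test split must finish by hour 24. Backing off its 6-hour duration gives a latest start of hour 18.
So train/test split can start as early as hour 13 and as late as hour 18, giving 18 − 13 = 5 hours of slack.

5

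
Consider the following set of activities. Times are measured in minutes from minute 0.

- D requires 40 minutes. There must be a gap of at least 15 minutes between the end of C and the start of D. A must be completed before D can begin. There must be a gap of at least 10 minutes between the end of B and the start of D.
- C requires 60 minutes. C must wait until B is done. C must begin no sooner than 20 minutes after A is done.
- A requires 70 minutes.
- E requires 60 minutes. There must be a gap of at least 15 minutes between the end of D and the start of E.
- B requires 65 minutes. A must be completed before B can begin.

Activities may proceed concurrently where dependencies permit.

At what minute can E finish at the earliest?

325

A has no prerequisites, so it starts at minute 0 and finishes at minute 70.
B cannot begin until A (finishes minute 70). It runs from minute 70 to 70 + 65 = minute 135.
C needs all of B (finishes minute 135); A (finishes minute 70, plus 20-minute gap → minute 90). That puts its earliest start at minute 135; it finishes at 135 + 60 = minute 195.
D cannot start until C (finishes minute 195, plus 15-minute gap → minute 210); A (finishes minute 70); B (finishes minute 135, plus 10-minute gap → minute 145). The controlling bound is minute 210, so D finishes at 210 + 40 = minute 250.
E waits on D (finishes minute 250, plus 15-minute gap → minute 265), so it starts at minute 265 and finishes at 265 + 60 = minute 325.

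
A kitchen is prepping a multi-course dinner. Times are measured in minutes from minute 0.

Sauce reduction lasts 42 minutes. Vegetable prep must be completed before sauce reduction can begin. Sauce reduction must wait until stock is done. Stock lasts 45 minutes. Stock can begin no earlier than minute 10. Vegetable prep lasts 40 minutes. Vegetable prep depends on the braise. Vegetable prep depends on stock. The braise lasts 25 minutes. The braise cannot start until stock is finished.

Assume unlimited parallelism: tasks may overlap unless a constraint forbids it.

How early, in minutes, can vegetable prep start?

After its own release at minute 10, stock can start at minute 10 and finishes at minute 55.
After stock (finishes minute 55), the braise can start at minute 55 and finishes at minute 80.
Vegetable prep waits on the braise (finishes minute 80); stock (finishes minute 55). The latest of these is minute 80, which is the earliest vegetable prep can start.

80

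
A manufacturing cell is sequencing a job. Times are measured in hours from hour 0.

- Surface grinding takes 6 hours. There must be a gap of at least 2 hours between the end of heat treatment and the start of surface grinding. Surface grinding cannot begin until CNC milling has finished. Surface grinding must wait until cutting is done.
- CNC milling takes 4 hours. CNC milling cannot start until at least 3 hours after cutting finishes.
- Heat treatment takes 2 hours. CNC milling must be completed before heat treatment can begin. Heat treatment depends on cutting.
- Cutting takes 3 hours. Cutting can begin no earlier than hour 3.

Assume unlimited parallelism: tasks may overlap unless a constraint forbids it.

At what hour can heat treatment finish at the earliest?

15

After its own release at hour 3, cutting can start at hour 3 and finishes at hour 6.
After cutting (finishes hour 6, plus 3-hour gap → hour 9), CNC milling can start at hour 9 and finishes at hour 13.
Heat treatment has to wait for CNC milling (finishes hour 13); cutting (finishes hour 6). The latest of these is hour 13, so heat treatment runs hour 13 to 13 + 2 = hour 15.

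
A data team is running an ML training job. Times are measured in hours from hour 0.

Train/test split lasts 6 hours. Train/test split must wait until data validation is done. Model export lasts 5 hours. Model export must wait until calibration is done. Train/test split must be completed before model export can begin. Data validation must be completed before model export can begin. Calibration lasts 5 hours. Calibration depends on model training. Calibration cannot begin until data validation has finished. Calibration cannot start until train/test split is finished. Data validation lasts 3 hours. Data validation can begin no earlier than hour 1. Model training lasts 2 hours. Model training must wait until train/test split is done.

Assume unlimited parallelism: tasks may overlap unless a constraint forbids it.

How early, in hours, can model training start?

10

Data validation waits on its own release at hour 1, so it starts at hour 1 and finishes at 1 + 3 = hour 4.
After data validation (finishes hour 4), train/test split can start at hour 4 and finishes at hour 10.
Model training waits on train/test split (finishes hour 10), so the earliest it can start is hour 10.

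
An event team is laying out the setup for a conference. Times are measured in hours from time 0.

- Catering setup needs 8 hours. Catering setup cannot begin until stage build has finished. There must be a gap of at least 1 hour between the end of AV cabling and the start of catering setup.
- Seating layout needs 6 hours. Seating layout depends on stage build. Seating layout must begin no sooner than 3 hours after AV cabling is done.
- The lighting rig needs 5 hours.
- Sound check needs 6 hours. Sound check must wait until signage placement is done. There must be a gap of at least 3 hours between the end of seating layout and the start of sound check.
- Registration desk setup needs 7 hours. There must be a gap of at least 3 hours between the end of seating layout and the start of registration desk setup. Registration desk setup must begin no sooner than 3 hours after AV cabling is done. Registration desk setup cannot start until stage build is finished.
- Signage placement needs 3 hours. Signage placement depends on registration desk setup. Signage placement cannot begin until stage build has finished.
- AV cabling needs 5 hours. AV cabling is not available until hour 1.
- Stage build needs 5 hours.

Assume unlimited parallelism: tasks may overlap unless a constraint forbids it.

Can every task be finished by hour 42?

Yes

AV cabling waits on its own release at hour 1, so it starts at hour 1 and finishes at 1 + 5 = hour 6.
Nothing blocks the lighting rig, so it runs from hour 0 to hour 5.
Nothing blocks stage build, so it runs from hour 0 to hour 5.
Catering setup has to wait for stage build (finishes hour 5); AV cabling (finishes hour 6, plus 1-hour gap → hour 7). The latest of these is hour 7, so catering setup runs hour 7 to 7 + 8 = hour 15.
For seating layout: stage build (finishes hour 5); AV cabling (finishes hour 6, plus 3-hour gap → hour 9). Taking the maximum gives a start of hour 9, and it finishes at 9 + 6 = hour 15.
For registration desk setup: seating layout (finishes hour 15, plus 3-hour gap → hour 18); AV cabling (finishes hour 6, plus 3-hour gap → hour 9); stage build (finishes hour 5). Taking the maximum gives a start of hour 18, and it finishes at 18 + 7 = hour 25.
Signage placement needs all of registration desk setup (finishes hour 25); stage build (finishes hour 5). That puts its earliest start at hour 25; it finishes at 25 + 3 = hour 28.
Sound check cannot start until signage placement (finishes hour 28); seating layout (finishes hour 15, plus 3-hour gap → hour 18). The controlling bound is hour 28, so sound check finishes at 28 + 6 = hour 34.
Every task is finished by hour 34, which is no later than the deadline of 42, so the schedule is feasible.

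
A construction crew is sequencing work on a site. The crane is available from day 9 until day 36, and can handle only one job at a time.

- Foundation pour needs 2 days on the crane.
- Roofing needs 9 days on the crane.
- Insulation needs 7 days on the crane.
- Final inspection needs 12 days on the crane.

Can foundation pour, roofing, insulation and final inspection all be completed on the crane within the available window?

The crane window is 36 − 9 = 27 days.
Running back to back, the jobs need 2 + 9 + 7 + 12 = 30 days on the crane.
Since 30 > 27, they cannot all fit.

No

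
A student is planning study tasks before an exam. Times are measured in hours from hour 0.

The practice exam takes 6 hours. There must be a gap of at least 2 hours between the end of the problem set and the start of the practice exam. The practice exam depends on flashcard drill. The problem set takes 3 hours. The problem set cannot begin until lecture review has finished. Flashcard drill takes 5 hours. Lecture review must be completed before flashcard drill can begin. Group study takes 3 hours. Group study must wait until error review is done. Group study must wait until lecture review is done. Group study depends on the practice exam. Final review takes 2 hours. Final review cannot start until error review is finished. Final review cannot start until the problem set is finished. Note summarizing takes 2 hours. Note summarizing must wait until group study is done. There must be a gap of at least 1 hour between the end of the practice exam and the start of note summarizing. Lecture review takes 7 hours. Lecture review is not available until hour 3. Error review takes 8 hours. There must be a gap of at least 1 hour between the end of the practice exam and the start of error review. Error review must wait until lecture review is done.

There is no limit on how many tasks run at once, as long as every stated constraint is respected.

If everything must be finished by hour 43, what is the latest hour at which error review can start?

30

Note summarizing must finish by hour 43; it takes 2 hours, so it must start by 43 − 2 = hour 41.
Group study feeds into note summarizing (must start by hour 41); so group study must finish by hour 41 and therefore start by hour 38.
Final review must finish by hour 43; it takes 2 hours, so it must start by 43 − 2 = hour 41.
Error review must finish in time for group study (must start by hour 38); final review (must start by hour 41). The tightest is hour 38, so error review must start by 38 − 8 = hour 30.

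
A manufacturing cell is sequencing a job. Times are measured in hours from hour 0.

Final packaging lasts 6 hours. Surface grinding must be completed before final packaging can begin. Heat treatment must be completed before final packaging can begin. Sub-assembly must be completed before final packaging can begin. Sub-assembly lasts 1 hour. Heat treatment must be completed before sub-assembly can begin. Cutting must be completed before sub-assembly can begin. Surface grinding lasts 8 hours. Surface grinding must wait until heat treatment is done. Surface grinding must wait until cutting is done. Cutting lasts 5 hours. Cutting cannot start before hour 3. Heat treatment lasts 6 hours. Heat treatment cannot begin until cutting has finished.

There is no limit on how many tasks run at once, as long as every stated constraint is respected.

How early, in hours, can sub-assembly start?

Cutting cannot begin until its own release at hour 3. It runs from hour 3 to 3 + 5 = hour 8.
Heat treatment cannot begin until cutting (finishes hour 8). It runs from hour 8 to 8 + 6 = hour 14.
Sub-assembly waits on heat treatment (finishes hour 14); cutting (finishes hour 8). The latest of these is hour 14, which is the earliest sub-assembly can start.

14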